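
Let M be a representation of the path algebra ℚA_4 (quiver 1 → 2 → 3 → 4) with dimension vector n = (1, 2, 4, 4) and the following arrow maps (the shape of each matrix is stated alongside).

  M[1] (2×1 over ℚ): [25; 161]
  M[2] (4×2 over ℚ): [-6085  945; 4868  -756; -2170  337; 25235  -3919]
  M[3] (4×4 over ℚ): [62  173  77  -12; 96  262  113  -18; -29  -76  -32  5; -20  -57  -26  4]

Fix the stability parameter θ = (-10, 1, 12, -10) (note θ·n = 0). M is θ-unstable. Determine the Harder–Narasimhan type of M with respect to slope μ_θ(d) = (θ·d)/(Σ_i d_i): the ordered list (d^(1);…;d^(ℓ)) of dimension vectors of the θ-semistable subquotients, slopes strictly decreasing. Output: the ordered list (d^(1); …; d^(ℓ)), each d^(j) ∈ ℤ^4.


Interval decomposition of M: I[1,4], I[2,3], I[3,4]^2, I[4,4].
HN type (ℓ=3): μ^(1)=12; μ^(2)=1; μ^(3)=-10

((0, 0, 1, 0); (0, 2, 3, 3); (1, 0, 0, 1))


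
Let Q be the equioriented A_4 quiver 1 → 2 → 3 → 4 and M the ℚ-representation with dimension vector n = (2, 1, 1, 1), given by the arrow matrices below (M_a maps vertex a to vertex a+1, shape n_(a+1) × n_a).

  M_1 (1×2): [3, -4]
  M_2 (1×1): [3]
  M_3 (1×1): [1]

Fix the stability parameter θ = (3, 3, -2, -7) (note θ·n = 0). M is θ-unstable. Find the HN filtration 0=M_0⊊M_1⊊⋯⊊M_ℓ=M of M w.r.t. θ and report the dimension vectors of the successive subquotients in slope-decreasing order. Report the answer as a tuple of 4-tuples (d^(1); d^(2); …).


Via rank(M_{q-1}∘⋯∘M_p): M ≅ I[1,1], I[1,4].
μ_θ-semistable layers: μ^(1)=3; μ^(2)=-3/4

((1, 0, 0, 0); (1, 1, 1, 1))


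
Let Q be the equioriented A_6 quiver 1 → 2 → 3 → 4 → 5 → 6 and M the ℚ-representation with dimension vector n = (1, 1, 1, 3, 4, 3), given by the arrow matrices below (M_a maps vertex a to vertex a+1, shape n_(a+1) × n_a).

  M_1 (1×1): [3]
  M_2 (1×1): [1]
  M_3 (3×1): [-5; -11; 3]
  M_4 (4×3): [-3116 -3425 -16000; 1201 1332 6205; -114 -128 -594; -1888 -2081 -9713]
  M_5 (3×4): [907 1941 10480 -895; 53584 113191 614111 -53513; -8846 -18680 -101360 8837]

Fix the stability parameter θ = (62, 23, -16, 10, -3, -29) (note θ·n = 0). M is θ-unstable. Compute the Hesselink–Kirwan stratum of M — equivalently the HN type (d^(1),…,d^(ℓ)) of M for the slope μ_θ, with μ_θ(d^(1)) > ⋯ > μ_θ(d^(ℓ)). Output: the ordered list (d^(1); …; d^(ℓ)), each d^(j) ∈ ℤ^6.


Interval decomposition of M: I[1,6], I[4,6]^2, I[5,5].
HN type (ℓ=3): μ^(1)=47/6; μ^(2)=-3; μ^(3)=-22/3

((1, 1, 1, 1, 1, 1); (0, 0, 0, 0, 1, 0); (0, 0, 0, 2, 2, 2))


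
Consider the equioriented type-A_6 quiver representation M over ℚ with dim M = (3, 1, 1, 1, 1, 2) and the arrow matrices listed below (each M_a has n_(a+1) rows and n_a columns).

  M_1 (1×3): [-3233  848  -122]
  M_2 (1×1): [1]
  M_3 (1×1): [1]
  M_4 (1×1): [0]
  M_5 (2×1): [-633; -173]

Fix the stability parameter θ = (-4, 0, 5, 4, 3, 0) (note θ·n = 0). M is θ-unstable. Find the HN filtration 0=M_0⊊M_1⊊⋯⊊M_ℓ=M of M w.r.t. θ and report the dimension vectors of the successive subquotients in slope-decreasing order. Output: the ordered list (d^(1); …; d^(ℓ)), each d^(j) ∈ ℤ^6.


Via rank(M_{q-1}∘⋯∘M_p): M ≅ I[1,1]^2, I[1,4], I[5,6], I[6,6].
μ_θ-semistable layers: μ^(1)=9/2; μ^(2)=3/2; μ^(3)=0; μ^(4)=-4

((0, 0, 1, 1, 0, 0); (0, 0, 0, 0, 1, 1); (0, 1, 0, 0, 0, 1); (3, 0, 0, 0, 0, 0))


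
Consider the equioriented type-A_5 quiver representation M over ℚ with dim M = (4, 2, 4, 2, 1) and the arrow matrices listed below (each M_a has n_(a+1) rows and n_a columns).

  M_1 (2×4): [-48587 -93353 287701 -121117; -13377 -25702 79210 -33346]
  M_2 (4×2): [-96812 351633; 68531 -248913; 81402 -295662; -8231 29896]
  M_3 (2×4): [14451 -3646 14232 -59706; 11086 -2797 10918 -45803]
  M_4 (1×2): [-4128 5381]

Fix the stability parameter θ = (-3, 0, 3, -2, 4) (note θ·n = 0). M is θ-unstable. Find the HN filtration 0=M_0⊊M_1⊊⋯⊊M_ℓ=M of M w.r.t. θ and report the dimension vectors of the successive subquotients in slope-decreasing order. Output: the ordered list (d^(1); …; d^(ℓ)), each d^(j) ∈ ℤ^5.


Interval decomposition of M: I[1,1]^2, I[1,4], I[1,5], I[3,3]^2.
HN type (ℓ=5): μ^(1)=4; μ^(2)=3; μ^(3)=1/2; μ^(4)=0; μ^(5)=-3

((0, 0, 0, 0, 1); (0, 0, 2, 0, 0); (0, 0, 2, 2, 0); (0, 2, 0, 0, 0); (4, 0, 0, 0, 0))


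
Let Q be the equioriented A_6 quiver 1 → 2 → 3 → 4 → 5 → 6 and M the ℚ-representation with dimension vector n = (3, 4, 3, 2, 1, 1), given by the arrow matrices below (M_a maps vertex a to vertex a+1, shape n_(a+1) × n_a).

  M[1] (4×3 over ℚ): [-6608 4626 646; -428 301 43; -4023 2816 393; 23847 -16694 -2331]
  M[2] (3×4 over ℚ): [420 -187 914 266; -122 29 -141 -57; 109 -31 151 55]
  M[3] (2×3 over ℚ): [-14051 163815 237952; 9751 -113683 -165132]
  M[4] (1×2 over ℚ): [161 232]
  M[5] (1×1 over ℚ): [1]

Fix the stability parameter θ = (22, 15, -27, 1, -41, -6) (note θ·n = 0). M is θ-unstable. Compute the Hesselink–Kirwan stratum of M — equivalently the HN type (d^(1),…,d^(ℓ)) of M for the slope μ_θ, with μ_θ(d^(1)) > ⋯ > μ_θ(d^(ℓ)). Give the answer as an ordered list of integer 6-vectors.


Barcode: M ≅ I[1,1], I[1,4], I[1,6], I[2,2], I[2,3]. HN layers by μ_θ (4 steps, strictly decreasing):
  μ^(1)=22; μ^(2)=15; μ^(3)=11/4; μ^(4)=-6

((1, 0, 0, 0, 0, 0); (0, 1, 0, 0, 0, 0); (1, 1, 1, 1, 0, 0); (1, 2, 2, 1, 1, 1))


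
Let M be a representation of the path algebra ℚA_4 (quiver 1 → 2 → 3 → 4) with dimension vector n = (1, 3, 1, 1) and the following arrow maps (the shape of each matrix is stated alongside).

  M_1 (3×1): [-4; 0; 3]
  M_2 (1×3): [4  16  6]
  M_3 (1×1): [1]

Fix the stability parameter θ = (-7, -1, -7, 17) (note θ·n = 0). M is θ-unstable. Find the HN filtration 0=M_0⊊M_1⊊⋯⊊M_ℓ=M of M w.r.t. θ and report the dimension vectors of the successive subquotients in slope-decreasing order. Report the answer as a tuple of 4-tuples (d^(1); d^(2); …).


Interval decomposition of M: I[1,4], I[2,2]^2.
HN type (ℓ=4): μ^(1)=17; μ^(2)=-1; μ^(3)=-4; μ^(4)=-7

((0, 0, 0, 1); (0, 2, 0, 0); (0, 1, 1, 0); (1, 0, 0, 0))


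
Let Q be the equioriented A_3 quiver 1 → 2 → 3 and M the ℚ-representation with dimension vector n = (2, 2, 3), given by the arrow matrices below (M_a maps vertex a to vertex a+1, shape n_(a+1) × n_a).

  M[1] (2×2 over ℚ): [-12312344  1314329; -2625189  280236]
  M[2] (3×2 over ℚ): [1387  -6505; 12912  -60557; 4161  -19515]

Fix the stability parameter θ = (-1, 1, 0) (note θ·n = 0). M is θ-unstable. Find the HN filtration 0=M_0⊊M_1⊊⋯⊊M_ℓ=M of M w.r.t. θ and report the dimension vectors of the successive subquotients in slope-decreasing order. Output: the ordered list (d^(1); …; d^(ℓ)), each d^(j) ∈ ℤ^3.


Interval decomposition of M: I[1,3]^2, I[3,3].
HN type (ℓ=3): μ^(1)=1/2; μ^(2)=0; μ^(3)=-1

((0, 2, 2); (0, 0, 1); (2, 0, 0))


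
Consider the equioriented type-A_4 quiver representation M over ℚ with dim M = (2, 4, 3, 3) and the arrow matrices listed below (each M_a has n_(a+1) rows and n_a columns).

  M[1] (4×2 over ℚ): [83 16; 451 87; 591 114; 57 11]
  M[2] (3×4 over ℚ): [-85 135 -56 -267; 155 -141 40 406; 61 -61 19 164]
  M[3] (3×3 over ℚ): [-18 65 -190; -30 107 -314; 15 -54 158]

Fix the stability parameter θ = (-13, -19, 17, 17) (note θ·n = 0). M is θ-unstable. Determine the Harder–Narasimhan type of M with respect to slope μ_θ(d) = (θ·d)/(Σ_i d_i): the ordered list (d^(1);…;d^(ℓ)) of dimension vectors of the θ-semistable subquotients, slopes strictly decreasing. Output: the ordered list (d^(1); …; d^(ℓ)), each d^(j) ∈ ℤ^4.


Barcode: M ≅ I[1,4]^2, I[2,2], I[2,3], I[4,4]. HN layers by μ_θ (3 steps, strictly decreasing):
  μ^(1)=17; μ^(2)=-16; μ^(3)=-19

((0, 0, 3, 3); (2, 2, 0, 0); (0, 2, 0, 0))


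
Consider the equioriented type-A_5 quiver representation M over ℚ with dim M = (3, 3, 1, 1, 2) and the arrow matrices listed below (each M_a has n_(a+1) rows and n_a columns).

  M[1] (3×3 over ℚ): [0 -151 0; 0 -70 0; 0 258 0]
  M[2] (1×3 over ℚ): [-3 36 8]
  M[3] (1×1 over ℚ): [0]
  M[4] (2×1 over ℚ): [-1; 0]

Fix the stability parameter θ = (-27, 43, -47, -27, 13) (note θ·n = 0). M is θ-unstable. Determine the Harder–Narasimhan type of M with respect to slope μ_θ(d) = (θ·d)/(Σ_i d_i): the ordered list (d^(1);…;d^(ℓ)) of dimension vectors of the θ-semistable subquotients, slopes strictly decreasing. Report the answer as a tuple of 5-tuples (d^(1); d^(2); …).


Interval decomposition of M: I[1,1]^2, I[1,3], I[2,2]^2, I[4,5], I[5,5].
HN type (ℓ=4): μ^(1)=43; μ^(2)=13; μ^(3)=-2; μ^(4)=-27

((0, 2, 0, 0, 0); (0, 0, 0, 0, 2); (0, 1, 1, 0, 0); (3, 0, 0, 1, 0))


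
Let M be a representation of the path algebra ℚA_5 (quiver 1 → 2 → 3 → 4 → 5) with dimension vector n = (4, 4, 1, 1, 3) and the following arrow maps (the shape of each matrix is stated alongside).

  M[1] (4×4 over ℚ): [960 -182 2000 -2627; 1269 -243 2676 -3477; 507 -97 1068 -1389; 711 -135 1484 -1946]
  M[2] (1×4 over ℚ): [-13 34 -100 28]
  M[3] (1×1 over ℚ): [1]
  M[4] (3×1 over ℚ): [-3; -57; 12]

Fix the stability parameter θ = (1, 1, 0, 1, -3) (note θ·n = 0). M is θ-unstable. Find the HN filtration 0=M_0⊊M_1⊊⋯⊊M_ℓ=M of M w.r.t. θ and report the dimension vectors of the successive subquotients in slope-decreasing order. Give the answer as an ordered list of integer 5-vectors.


Interval decomposition of M: I[1,1]^2, I[1,2], I[1,5], I[2,2]^2, I[5,5]^2.
HN type (ℓ=3): μ^(1)=1; μ^(2)=0; μ^(3)=-3

((3, 3, 0, 0, 0); (1, 1, 1, 1, 1); (0, 0, 0, 0, 2))


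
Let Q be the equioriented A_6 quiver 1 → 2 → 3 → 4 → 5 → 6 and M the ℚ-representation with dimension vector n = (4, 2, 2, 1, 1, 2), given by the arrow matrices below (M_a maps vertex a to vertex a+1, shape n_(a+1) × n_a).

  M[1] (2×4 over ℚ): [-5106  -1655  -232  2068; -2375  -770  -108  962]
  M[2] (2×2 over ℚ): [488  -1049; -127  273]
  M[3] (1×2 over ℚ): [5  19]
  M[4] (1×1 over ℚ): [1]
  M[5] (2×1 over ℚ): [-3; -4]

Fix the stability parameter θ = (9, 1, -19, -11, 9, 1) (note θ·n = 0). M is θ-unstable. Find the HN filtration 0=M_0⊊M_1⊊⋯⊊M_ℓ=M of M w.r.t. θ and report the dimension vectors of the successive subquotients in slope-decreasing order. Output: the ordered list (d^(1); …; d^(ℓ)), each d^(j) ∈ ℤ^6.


Interval decomposition of M: I[1,1]^2, I[1,3], I[1,6], I[6,6].
HN type (ℓ=5): μ^(1)=9; μ^(2)=5; μ^(3)=1; μ^(4)=-3; μ^(5)=-5

((2, 0, 0, 0, 0, 0); (0, 0, 0, 0, 1, 1); (0, 0, 0, 0, 0, 1); (1, 1, 1, 0, 0, 0); (1, 1, 1, 1, 0, 0))


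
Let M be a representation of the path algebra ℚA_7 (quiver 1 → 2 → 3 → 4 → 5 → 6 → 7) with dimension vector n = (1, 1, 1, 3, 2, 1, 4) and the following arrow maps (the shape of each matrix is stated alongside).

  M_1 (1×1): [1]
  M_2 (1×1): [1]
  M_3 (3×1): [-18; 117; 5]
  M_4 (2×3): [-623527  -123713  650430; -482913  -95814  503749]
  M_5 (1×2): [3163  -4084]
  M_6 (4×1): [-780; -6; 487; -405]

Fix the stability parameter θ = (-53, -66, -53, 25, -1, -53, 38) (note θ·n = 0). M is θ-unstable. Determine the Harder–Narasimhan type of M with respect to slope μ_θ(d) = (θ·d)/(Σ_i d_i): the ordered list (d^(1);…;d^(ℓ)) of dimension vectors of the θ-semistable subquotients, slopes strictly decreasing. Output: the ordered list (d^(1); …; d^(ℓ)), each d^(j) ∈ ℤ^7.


Via rank(M_{q-1}∘⋯∘M_p): M ≅ I[1,7], I[4,4], I[4,5], I[7,7]^3.
μ_θ-semistable layers: μ^(1)=38; μ^(2)=25; μ^(3)=12; μ^(4)=-29/3; μ^(5)=-53; μ^(6)=-119/2

((0, 0, 0, 0, 0, 0, 4); (0, 0, 0, 1, 0, 0, 0); (0, 0, 0, 1, 1, 0, 0); (0, 0, 0, 1, 1, 1, 0); (0, 0, 1, 0, 0, 0, 0); (1, 1, 0, 0, 0, 0, 0))


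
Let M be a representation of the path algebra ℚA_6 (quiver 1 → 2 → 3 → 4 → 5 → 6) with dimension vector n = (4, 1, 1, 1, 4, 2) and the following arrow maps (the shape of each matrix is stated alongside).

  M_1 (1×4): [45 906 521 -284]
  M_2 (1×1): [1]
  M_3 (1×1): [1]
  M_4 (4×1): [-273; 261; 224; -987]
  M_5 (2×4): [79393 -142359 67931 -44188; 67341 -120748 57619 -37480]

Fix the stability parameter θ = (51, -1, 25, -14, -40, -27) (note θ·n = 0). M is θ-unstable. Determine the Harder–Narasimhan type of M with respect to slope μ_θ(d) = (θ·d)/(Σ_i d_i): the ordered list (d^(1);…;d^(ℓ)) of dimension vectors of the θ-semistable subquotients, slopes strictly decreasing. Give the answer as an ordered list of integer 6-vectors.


Barcode: M ≅ I[1,1]^3, I[1,6], I[5,5]^2, I[5,6]. HN layers by μ_θ (4 steps, strictly decreasing):
  μ^(1)=51; μ^(2)=-1; μ^(3)=-27; μ^(4)=-40

((3, 0, 0, 0, 0, 0); (1, 1, 1, 1, 1, 1); (0, 0, 0, 0, 0, 1); (0, 0, 0, 0, 3, 0))


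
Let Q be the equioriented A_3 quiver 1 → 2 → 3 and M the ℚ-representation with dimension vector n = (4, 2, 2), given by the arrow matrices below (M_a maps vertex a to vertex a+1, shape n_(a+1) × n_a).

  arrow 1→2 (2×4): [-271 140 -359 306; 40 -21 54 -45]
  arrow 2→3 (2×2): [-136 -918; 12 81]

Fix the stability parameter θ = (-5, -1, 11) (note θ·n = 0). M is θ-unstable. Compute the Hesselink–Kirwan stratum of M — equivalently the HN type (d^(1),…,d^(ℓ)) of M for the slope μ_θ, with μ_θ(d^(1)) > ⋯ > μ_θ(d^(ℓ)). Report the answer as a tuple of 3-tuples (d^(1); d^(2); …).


Via rank(M_{q-1}∘⋯∘M_p): M ≅ I[1,1]^2, I[1,2], I[1,3], I[3,3].
μ_θ-semistable layers: μ^(1)=11; μ^(2)=-1; μ^(3)=-5

((0, 0, 2); (0, 2, 0); (4, 0, 0))


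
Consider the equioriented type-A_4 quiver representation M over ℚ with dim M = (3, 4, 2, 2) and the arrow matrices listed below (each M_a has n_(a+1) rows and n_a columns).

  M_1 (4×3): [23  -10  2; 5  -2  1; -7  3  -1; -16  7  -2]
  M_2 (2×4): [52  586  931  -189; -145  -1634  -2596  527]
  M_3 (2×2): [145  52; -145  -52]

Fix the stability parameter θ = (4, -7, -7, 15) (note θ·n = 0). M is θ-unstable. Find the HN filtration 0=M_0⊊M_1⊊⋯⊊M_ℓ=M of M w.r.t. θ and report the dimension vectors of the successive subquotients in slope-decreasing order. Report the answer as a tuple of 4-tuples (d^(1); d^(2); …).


Via rank(M_{q-1}∘⋯∘M_p): M ≅ I[1,2], I[1,3], I[1,4], I[2,2], I[4,4].
μ_θ-semistable layers: μ^(1)=15; μ^(2)=-3/2; μ^(3)=-10/3; μ^(4)=-7

((0, 0, 0, 2); (1, 1, 0, 0); (2, 2, 2, 0); (0, 1, 0, 0))


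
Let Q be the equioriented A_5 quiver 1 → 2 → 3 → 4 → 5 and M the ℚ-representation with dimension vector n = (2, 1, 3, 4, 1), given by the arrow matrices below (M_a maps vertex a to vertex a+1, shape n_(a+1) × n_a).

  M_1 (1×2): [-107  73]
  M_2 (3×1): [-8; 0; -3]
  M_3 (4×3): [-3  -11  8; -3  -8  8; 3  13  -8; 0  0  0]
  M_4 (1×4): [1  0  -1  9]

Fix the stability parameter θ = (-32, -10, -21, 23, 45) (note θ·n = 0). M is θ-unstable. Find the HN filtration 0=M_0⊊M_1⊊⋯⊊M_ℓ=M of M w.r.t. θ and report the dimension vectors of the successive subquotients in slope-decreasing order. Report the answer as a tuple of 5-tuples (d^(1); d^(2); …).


Via rank(M_{q-1}∘⋯∘M_p): M ≅ I[1,1], I[1,3], I[3,4], I[3,5], I[4,4]^2.
μ_θ-semistable layers: μ^(1)=45; μ^(2)=23; μ^(3)=-31/2; μ^(4)=-21; μ^(5)=-32

((0, 0, 0, 0, 1); (0, 0, 0, 4, 0); (0, 1, 1, 0, 0); (0, 0, 2, 0, 0); (2, 0, 0, 0, 0))


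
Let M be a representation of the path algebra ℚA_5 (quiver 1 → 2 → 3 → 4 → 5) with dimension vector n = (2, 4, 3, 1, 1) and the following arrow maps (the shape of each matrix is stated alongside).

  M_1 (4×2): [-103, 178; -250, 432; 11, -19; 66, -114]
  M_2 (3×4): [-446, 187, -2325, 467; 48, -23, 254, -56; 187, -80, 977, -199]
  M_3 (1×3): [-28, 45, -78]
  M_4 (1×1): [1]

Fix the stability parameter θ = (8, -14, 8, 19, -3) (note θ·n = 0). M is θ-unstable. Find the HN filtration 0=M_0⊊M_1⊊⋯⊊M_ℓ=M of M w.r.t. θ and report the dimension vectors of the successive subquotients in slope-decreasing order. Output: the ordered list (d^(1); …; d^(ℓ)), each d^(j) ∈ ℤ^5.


Via rank(M_{q-1}∘⋯∘M_p): M ≅ I[1,3], I[1,5], I[2,2], I[2,3].
μ_θ-semistable layers: μ^(1)=8; μ^(2)=-3; μ^(3)=-14

((0, 0, 3, 1, 1); (2, 2, 0, 0, 0); (0, 2, 0, 0, 0))


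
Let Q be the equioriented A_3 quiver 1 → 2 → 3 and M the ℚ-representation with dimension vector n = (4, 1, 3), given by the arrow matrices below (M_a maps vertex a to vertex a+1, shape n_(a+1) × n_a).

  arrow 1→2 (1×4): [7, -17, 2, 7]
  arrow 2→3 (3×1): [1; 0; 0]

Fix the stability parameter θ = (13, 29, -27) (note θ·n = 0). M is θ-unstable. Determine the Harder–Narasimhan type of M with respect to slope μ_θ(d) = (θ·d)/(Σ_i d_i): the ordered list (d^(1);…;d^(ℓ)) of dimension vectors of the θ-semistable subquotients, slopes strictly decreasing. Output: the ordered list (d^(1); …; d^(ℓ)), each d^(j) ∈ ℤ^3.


Interval decomposition of M: I[1,1]^3, I[1,3], I[3,3]^2.
HN type (ℓ=3): μ^(1)=13; μ^(2)=5; μ^(3)=-27

((3, 0, 0); (1, 1, 1); (0, 0, 2))


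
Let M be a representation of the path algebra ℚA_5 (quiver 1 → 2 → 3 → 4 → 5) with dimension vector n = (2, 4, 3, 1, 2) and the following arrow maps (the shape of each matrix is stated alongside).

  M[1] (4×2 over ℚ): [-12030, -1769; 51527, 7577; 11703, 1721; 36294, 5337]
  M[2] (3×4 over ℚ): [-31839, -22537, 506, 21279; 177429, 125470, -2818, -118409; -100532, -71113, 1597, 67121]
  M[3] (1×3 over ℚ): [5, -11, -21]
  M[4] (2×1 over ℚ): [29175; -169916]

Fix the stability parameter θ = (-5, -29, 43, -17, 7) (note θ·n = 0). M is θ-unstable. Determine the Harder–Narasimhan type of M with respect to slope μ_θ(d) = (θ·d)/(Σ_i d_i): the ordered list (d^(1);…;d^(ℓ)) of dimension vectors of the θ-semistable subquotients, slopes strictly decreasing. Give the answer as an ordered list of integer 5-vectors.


Via rank(M_{q-1}∘⋯∘M_p): M ≅ I[1,3], I[1,5], I[2,2], I[2,3], I[5,5].
μ_θ-semistable layers: μ^(1)=43; μ^(2)=11; μ^(3)=7; μ^(4)=-17; μ^(5)=-29

((0, 0, 2, 0, 0); (0, 0, 1, 1, 1); (0, 0, 0, 0, 1); (2, 2, 0, 0, 0); (0, 2, 0, 0, 0))


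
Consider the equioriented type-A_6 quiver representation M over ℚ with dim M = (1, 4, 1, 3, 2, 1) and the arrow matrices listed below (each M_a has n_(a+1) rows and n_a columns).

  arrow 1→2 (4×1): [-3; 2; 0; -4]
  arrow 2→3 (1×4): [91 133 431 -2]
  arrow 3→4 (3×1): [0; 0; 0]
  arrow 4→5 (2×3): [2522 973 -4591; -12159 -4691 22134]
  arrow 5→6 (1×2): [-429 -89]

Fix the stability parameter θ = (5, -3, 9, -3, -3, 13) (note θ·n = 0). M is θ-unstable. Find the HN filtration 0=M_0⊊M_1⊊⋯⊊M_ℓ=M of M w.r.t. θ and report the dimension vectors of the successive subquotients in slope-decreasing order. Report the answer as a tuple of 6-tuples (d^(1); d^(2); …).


Interval decomposition of M: I[1,3], I[2,2]^3, I[4,4], I[4,5], I[4,6].
HN type (ℓ=4): μ^(1)=13; μ^(2)=9; μ^(3)=1; μ^(4)=-3

((0, 0, 0, 0, 0, 1); (0, 0, 1, 0, 0, 0); (1, 1, 0, 0, 0, 0); (0, 3, 0, 3, 2, 0))


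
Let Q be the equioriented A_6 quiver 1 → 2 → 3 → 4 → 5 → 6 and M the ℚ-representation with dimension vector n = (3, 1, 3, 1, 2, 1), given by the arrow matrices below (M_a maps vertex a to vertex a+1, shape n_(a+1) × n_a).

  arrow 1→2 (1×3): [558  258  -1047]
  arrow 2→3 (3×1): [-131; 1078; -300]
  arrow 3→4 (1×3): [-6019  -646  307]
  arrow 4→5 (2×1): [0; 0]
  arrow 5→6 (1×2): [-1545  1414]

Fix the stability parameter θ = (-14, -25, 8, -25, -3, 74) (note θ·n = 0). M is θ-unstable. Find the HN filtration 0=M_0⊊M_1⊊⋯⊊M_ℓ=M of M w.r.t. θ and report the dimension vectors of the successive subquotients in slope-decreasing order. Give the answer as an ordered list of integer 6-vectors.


Interval decomposition of M: I[1,1]^2, I[1,4], I[3,3]^2, I[5,5], I[5,6].
HN type (ℓ=6): μ^(1)=74; μ^(2)=8; μ^(3)=-3; μ^(4)=-17/2; μ^(5)=-14; μ^(6)=-39/2

((0, 0, 0, 0, 0, 1); (0, 0, 2, 0, 0, 0); (0, 0, 0, 0, 2, 0); (0, 0, 1, 1, 0, 0); (2, 0, 0, 0, 0, 0); (1, 1, 0, 0, 0, 0))


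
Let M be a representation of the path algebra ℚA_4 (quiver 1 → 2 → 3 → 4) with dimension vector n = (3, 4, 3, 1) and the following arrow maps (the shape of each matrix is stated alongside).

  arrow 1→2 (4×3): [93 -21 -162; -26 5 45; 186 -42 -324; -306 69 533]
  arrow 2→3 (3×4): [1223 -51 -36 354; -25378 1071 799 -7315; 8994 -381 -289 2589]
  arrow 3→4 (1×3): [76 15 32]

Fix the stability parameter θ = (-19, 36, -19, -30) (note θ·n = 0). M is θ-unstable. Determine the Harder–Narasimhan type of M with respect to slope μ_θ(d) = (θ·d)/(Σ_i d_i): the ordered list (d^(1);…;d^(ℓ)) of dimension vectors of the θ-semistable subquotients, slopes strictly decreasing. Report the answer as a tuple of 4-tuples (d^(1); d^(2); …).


Interval decomposition of M: I[1,1], I[1,2], I[1,3], I[2,3], I[2,4].
HN type (ℓ=4): μ^(1)=36; μ^(2)=17/2; μ^(3)=-13/3; μ^(4)=-19

((0, 1, 0, 0); (0, 2, 2, 0); (0, 1, 1, 1); (3, 0, 0, 0))


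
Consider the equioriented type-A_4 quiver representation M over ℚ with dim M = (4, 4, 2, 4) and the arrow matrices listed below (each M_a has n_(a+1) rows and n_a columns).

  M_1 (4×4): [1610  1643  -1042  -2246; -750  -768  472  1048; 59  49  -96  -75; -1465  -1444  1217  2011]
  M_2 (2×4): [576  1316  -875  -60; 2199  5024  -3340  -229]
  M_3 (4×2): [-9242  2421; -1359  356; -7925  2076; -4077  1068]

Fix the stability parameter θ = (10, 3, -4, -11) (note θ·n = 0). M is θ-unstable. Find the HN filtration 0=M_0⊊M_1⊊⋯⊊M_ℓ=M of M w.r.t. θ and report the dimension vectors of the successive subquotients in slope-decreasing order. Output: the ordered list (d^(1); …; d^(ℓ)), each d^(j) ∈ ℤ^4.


Interval decomposition of M: I[1,2]^2, I[1,4]^2, I[4,4]^2.
HN type (ℓ=3): μ^(1)=13/2; μ^(2)=-1/2; μ^(3)=-11

((2, 2, 0, 0); (2, 2, 2, 2); (0, 0, 0, 2))


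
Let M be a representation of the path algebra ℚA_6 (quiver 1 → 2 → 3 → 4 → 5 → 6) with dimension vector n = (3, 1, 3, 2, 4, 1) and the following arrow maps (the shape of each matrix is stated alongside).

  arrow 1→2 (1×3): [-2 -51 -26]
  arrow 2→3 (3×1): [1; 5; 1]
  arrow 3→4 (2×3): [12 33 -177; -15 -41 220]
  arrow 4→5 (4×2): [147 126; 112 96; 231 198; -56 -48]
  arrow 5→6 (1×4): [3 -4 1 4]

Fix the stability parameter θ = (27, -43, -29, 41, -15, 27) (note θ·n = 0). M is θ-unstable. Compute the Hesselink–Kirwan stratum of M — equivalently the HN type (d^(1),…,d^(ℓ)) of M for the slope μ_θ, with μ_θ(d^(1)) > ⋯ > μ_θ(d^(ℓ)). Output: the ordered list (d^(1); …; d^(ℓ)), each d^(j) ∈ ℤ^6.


Interval decomposition of M: I[1,1]^2, I[1,3], I[3,4], I[3,5], I[5,5]^2, I[5,6].
HN type (ℓ=5): μ^(1)=41; μ^(2)=27; μ^(3)=13; μ^(4)=-15; μ^(5)=-29

((0, 0, 0, 1, 0, 0); (2, 0, 0, 0, 0, 1); (0, 0, 0, 1, 1, 0); (1, 1, 1, 0, 3, 0); (0, 0, 2, 0, 0, 0))


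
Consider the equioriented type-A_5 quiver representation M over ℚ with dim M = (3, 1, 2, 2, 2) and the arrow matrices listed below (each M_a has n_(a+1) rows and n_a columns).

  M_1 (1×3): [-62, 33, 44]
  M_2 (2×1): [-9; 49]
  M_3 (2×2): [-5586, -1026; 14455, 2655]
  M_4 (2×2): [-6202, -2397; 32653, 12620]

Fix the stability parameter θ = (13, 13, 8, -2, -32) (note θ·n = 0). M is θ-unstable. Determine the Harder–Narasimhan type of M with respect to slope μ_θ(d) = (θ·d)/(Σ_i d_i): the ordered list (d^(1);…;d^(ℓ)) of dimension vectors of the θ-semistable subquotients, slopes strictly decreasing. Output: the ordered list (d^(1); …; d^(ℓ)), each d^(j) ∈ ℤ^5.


Barcode: M ≅ I[1,1]^2, I[1,3], I[3,5], I[4,5]. HN layers by μ_θ (4 steps, strictly decreasing):
  μ^(1)=13; μ^(2)=34/3; μ^(3)=-26/3; μ^(4)=-17

((2, 0, 0, 0, 0); (1, 1, 1, 0, 0); (0, 0, 1, 1, 1); (0, 0, 0, 1, 1))


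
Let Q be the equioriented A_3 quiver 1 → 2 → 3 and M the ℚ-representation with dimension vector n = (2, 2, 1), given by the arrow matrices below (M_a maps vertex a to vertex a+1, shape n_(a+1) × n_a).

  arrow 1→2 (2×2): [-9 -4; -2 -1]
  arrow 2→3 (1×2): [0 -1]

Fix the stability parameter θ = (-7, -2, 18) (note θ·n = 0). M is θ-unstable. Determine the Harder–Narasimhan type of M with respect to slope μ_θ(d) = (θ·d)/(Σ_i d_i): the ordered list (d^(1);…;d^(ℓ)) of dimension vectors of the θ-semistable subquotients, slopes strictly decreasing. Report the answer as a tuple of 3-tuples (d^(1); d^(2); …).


Barcode: M ≅ I[1,2], I[1,3]. HN layers by μ_θ (3 steps, strictly decreasing):
  μ^(1)=18; μ^(2)=-2; μ^(3)=-7

((0, 0, 1); (0, 2, 0); (2, 0, 0))


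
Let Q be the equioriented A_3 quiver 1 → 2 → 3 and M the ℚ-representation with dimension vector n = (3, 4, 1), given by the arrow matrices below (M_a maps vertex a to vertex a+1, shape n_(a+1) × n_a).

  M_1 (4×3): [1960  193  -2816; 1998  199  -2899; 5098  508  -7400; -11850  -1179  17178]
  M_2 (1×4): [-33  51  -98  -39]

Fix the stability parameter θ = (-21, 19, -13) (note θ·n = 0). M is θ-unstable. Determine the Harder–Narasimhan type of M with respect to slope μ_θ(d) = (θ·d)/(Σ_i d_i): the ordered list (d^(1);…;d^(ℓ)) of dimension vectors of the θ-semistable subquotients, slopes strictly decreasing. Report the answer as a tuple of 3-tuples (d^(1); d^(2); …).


Interval decomposition of M: I[1,2]^2, I[1,3], I[2,2].
HN type (ℓ=3): μ^(1)=19; μ^(2)=3; μ^(3)=-21

((0, 3, 0); (0, 1, 1); (3, 0, 0))


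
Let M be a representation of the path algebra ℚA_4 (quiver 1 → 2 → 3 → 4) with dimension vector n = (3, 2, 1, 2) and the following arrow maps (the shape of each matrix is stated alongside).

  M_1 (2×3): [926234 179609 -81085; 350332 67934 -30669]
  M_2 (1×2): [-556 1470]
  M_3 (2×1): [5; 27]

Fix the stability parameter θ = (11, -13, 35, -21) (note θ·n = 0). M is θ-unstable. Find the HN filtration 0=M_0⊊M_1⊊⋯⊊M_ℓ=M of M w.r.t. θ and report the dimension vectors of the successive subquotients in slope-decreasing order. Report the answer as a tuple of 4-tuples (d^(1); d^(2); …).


Via rank(M_{q-1}∘⋯∘M_p): M ≅ I[1,1], I[1,2], I[1,4], I[4,4].
μ_θ-semistable layers: μ^(1)=11; μ^(2)=7; μ^(3)=-1; μ^(4)=-21

((1, 0, 0, 0); (0, 0, 1, 1); (2, 2, 0, 0); (0, 0, 0, 1))


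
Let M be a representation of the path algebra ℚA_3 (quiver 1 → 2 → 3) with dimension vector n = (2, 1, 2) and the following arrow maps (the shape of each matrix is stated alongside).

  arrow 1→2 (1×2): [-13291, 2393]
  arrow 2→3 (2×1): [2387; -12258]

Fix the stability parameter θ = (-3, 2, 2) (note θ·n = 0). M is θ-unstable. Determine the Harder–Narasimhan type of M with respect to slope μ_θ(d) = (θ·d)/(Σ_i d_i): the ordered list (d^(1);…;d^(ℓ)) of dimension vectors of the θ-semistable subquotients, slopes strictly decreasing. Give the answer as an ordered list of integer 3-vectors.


Via rank(M_{q-1}∘⋯∘M_p): M ≅ I[1,1], I[1,3], I[3,3].
μ_θ-semistable layers: μ^(1)=2; μ^(2)=-3

((0, 1, 2); (2, 0, 0))


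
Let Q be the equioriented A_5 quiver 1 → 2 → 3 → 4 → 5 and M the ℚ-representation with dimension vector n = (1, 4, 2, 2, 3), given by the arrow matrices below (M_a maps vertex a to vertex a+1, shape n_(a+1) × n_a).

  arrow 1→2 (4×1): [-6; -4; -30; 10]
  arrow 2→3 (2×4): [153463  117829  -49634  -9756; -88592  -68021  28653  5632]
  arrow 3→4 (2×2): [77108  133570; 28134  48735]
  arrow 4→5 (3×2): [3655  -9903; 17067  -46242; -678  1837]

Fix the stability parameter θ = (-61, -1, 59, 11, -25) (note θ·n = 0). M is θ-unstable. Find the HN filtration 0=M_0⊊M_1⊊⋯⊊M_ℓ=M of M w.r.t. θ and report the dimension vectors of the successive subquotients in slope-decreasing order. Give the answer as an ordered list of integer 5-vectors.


Interval decomposition of M: I[1,5], I[2,2]^2, I[2,3], I[4,5], I[5,5].
HN type (ℓ=6): μ^(1)=59; μ^(2)=15; μ^(3)=-1; μ^(4)=-7; μ^(5)=-25; μ^(6)=-61

((0, 0, 1, 0, 0); (0, 0, 1, 1, 1); (0, 4, 0, 0, 0); (0, 0, 0, 1, 1); (0, 0, 0, 0, 1); (1, 0, 0, 0, 0))


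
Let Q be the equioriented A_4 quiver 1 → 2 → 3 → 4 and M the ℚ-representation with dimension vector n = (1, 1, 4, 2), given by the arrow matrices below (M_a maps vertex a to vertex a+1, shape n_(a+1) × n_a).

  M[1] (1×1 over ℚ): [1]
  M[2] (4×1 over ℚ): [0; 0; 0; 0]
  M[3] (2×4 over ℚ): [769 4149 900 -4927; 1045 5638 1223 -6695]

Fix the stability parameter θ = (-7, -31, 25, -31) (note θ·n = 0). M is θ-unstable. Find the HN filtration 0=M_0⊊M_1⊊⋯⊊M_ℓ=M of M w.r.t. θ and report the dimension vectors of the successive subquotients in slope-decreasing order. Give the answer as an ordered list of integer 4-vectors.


Via rank(M_{q-1}∘⋯∘M_p): M ≅ I[1,2], I[3,3]^2, I[3,4]^2.
μ_θ-semistable layers: μ^(1)=25; μ^(2)=-3; μ^(3)=-19

((0, 0, 2, 0); (0, 0, 2, 2); (1, 1, 0, 0))


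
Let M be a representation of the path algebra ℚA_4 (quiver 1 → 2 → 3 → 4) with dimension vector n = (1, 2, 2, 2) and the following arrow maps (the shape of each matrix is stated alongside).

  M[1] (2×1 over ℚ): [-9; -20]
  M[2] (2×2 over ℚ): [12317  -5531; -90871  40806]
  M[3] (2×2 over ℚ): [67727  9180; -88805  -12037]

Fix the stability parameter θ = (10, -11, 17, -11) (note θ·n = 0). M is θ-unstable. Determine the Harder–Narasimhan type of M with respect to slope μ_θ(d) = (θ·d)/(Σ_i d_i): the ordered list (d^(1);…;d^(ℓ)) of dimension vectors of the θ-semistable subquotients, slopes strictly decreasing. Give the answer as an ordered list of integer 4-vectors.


Via rank(M_{q-1}∘⋯∘M_p): M ≅ I[1,4], I[2,4].
μ_θ-semistable layers: μ^(1)=3; μ^(2)=-1/2; μ^(3)=-11

((0, 0, 2, 2); (1, 1, 0, 0); (0, 1, 0, 0))


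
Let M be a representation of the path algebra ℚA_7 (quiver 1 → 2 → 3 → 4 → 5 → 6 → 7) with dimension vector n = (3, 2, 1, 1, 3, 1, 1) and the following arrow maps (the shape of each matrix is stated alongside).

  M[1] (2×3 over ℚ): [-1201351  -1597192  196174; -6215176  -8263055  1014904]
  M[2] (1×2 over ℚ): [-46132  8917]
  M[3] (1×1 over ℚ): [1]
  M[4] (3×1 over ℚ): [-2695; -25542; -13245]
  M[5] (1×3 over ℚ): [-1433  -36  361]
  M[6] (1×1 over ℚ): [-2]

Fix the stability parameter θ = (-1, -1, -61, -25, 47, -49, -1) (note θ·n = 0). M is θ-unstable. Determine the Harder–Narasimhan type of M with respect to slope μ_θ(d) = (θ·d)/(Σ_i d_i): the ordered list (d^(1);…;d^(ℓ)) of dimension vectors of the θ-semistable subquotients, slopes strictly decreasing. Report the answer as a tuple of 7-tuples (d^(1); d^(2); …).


Via rank(M_{q-1}∘⋯∘M_p): M ≅ I[1,1], I[1,2], I[1,7], I[5,5]^2.
μ_θ-semistable layers: μ^(1)=47; μ^(2)=-1; μ^(3)=-22

((0, 0, 0, 0, 2, 0, 0); (2, 1, 0, 0, 1, 1, 1); (1, 1, 1, 1, 0, 0, 0))


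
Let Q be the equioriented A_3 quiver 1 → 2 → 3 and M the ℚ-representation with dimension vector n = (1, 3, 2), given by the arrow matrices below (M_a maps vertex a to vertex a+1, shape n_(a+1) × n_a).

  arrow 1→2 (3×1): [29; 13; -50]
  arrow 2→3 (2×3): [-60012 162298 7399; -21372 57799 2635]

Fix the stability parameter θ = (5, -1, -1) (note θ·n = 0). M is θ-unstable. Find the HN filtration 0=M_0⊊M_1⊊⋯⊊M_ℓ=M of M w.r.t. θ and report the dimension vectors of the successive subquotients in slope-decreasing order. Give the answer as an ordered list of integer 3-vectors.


Via rank(M_{q-1}∘⋯∘M_p): M ≅ I[1,3], I[2,2], I[2,3].
μ_θ-semistable layers: μ^(1)=1; μ^(2)=-1

((1, 1, 1); (0, 2, 1))


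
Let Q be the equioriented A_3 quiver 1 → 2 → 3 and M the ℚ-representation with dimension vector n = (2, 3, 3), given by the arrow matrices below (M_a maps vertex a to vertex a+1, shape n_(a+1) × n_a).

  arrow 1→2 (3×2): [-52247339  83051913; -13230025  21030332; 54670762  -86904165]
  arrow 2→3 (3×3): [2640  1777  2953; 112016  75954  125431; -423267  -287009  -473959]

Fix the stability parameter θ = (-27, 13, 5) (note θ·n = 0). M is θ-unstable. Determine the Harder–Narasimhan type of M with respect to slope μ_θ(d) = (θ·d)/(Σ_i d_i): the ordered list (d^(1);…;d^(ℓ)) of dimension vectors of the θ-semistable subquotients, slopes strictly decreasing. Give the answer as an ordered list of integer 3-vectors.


Interval decomposition of M: I[1,3]^2, I[2,3].
HN type (ℓ=2): μ^(1)=9; μ^(2)=-27

((0, 3, 3); (2, 0, 0))


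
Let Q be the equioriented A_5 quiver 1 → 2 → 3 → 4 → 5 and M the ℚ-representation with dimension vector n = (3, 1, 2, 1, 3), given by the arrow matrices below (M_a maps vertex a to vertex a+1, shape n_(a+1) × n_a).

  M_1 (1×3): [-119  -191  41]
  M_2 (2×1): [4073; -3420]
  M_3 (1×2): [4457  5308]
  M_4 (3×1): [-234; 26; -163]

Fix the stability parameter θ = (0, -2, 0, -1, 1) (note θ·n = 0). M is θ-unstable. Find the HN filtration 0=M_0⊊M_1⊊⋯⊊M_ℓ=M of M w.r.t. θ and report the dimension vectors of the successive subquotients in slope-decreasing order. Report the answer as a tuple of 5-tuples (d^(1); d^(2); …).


Barcode: M ≅ I[1,1]^2, I[1,5], I[3,3], I[5,5]^2. HN layers by μ_θ (4 steps, strictly decreasing):
  μ^(1)=1; μ^(2)=0; μ^(3)=-1/2; μ^(4)=-1

((0, 0, 0, 0, 3); (2, 0, 1, 0, 0); (0, 0, 1, 1, 0); (1, 1, 0, 0, 0))


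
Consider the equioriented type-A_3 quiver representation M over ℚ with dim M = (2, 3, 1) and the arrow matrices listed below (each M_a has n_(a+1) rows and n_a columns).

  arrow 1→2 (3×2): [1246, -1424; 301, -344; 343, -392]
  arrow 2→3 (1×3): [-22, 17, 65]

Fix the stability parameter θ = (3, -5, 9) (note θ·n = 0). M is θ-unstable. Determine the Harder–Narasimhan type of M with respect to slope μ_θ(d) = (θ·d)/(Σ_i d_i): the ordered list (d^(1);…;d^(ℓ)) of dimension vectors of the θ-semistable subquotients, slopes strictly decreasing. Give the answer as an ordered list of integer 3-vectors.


Via rank(M_{q-1}∘⋯∘M_p): M ≅ I[1,1], I[1,2], I[2,2], I[2,3].
μ_θ-semistable layers: μ^(1)=9; μ^(2)=3; μ^(3)=-1; μ^(4)=-5

((0, 0, 1); (1, 0, 0); (1, 1, 0); (0, 2, 0))


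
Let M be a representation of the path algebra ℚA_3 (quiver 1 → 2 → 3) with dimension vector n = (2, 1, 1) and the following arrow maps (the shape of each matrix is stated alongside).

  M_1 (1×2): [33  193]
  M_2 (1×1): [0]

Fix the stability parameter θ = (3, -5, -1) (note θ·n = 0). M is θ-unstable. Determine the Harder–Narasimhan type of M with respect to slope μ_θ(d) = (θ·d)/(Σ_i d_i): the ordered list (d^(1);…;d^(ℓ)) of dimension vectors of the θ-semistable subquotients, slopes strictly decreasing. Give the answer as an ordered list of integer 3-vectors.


Interval decomposition of M: I[1,1], I[1,2], I[3,3].
HN type (ℓ=2): μ^(1)=3; μ^(2)=-1

((1, 0, 0); (1, 1, 1))


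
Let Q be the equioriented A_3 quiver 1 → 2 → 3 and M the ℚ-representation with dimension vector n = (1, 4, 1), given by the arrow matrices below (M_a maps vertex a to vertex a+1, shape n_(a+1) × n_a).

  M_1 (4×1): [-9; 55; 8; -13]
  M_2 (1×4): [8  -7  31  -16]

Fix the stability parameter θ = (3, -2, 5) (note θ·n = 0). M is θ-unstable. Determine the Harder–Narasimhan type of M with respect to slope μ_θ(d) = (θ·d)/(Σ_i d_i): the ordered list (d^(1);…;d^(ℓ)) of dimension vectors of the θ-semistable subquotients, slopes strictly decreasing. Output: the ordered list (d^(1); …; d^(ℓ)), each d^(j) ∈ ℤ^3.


Interval decomposition of M: I[1,3], I[2,2]^3.
HN type (ℓ=3): μ^(1)=5; μ^(2)=1/2; μ^(3)=-2

((0, 0, 1); (1, 1, 0); (0, 3, 0))


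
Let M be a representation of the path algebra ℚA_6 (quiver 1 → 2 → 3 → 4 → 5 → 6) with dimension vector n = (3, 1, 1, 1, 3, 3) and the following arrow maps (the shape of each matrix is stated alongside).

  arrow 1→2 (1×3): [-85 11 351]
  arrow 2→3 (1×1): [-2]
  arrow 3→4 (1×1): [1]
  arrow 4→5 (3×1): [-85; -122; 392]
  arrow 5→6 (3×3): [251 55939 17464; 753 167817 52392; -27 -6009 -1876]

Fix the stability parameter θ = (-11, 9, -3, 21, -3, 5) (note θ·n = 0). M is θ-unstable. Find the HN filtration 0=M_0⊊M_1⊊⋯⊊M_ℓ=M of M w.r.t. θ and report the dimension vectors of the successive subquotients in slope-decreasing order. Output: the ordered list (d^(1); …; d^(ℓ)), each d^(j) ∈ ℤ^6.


Barcode: M ≅ I[1,1]^2, I[1,6], I[5,5], I[5,6], I[6,6]. HN layers by μ_θ (5 steps, strictly decreasing):
  μ^(1)=23/3; μ^(2)=5; μ^(3)=3; μ^(4)=-3; μ^(5)=-11

((0, 0, 0, 1, 1, 1); (0, 0, 0, 0, 0, 2); (0, 1, 1, 0, 0, 0); (0, 0, 0, 0, 2, 0); (3, 0, 0, 0, 0, 0))


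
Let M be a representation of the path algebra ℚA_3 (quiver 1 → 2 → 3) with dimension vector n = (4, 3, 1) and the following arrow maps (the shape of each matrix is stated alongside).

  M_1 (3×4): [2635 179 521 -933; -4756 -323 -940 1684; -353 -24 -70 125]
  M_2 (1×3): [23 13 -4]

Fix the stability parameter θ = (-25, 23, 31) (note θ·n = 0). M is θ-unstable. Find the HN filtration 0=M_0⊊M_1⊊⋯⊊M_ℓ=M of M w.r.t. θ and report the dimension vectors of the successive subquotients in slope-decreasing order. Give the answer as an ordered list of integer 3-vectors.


Barcode: M ≅ I[1,1], I[1,2]^2, I[1,3]. HN layers by μ_θ (3 steps, strictly decreasing):
  μ^(1)=31; μ^(2)=23; μ^(3)=-25

((0, 0, 1); (0, 3, 0); (4, 0, 0))


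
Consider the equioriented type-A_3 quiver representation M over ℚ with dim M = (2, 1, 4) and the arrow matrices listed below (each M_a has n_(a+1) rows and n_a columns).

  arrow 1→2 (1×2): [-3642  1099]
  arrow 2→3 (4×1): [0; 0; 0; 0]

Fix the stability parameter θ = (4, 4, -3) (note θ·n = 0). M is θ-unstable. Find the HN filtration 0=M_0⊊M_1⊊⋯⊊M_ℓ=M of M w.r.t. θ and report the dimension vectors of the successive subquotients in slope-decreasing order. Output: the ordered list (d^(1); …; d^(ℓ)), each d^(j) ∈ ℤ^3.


Via rank(M_{q-1}∘⋯∘M_p): M ≅ I[1,1], I[1,2], I[3,3]^4.
μ_θ-semistable layers: μ^(1)=4; μ^(2)=-3

((2, 1, 0); (0, 0, 4))


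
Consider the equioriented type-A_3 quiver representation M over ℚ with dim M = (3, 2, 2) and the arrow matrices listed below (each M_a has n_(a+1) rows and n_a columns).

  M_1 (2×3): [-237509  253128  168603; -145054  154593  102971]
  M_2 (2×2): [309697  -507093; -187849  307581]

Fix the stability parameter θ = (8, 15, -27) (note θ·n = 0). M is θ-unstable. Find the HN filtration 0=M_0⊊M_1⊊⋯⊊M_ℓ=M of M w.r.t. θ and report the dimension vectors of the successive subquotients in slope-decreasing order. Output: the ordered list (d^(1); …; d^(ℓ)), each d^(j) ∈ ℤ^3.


Interval decomposition of M: I[1,1], I[1,2], I[1,3], I[3,3].
HN type (ℓ=4): μ^(1)=15; μ^(2)=8; μ^(3)=-4/3; μ^(4)=-27

((0, 1, 0); (2, 0, 0); (1, 1, 1); (0, 0, 1))


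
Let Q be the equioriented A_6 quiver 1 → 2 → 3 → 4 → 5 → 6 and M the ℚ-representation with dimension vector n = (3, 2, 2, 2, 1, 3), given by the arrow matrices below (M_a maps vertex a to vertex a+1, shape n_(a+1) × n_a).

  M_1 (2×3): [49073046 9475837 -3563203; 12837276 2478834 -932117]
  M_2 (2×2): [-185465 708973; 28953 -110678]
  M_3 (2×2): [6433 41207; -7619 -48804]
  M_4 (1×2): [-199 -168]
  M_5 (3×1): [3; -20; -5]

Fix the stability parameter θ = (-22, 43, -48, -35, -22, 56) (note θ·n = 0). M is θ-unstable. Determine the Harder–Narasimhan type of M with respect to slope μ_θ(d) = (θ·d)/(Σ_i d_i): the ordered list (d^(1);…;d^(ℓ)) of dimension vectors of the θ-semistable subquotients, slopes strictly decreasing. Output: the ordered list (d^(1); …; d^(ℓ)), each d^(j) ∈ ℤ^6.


Barcode: M ≅ I[1,1], I[1,4], I[1,6], I[6,6]^2. HN layers by μ_θ (4 steps, strictly decreasing):
  μ^(1)=56; μ^(2)=-40/3; μ^(3)=-31/2; μ^(4)=-22

((0, 0, 0, 0, 0, 3); (0, 1, 1, 1, 0, 0); (0, 1, 1, 1, 1, 0); (3, 0, 0, 0, 0, 0))


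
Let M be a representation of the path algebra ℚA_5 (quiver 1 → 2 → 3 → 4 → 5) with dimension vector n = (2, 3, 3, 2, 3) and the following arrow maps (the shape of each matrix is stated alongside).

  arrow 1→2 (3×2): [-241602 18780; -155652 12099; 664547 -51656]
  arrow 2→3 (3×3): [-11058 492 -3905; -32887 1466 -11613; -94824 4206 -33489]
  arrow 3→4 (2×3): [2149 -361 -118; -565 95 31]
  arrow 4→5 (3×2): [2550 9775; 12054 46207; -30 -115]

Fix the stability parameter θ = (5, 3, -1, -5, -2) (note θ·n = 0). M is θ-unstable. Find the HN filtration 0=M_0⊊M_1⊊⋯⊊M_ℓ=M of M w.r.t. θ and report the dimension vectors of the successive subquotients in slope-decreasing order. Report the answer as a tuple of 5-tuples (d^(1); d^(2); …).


Interval decomposition of M: I[1,4], I[1,5], I[2,3], I[5,5]^2.
HN type (ℓ=4): μ^(1)=1; μ^(2)=1/2; μ^(3)=0; μ^(4)=-2

((0, 1, 1, 0, 0); (1, 1, 1, 1, 0); (1, 1, 1, 1, 1); (0, 0, 0, 0, 2))
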